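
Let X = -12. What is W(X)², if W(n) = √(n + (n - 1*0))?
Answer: -24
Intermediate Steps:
W(n) = √2*√n (W(n) = √(n + (n + 0)) = √(n + n) = √(2*n) = √2*√n)
W(X)² = (√2*√(-12))² = (√2*(2*I*√3))² = (2*I*√6)² = -24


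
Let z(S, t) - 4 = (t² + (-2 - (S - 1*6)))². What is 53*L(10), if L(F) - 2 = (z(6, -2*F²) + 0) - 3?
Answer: 84791520371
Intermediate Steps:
z(S, t) = 4 + (4 + t² - S)² (z(S, t) = 4 + (t² + (-2 - (S - 1*6)))² = 4 + (t² + (-2 - (S - 6)))² = 4 + (t² + (-2 - (-6 + S)))² = 4 + (t² + (-2 + (6 - S)))² = 4 + (t² + (4 - S))² = 4 + (4 + t² - S)²)
L(F) = 3 + (-2 + 4*F⁴)² (L(F) = 2 + (((4 + (4 + (-2*F²)² - 1*6)²) + 0) - 3) = 2 + (((4 + (4 + 4*F⁴ - 6)²) + 0) - 3) = 2 + (((4 + (-2 + 4*F⁴)²) + 0) - 3) = 2 + ((4 + (-2 + 4*F⁴)²) - 3) = 2 + (1 + (-2 + 4*F⁴)²) = 3 + (-2 + 4*F⁴)²)
53*L(10) = 53*(3 + 4*(-1 + 2*10⁴)²) = 53*(3 + 4*(-1 + 2*10000)²) = 53*(3 + 4*(-1 + 20000)²) = 53*(3 + 4*19999²) = 53*(3 + 4*399960001) = 53*(3 + 1599840004) = 53*1599840007 = 84791520371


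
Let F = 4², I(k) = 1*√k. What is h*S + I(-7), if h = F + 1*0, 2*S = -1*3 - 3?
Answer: -48 + I*√7 ≈ -48.0 + 2.6458*I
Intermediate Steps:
I(k) = √k
S = -3 (S = (-1*3 - 3)/2 = (-3 - 3)/2 = (½)*(-6) = -3)
F = 16
h = 16 (h = 16 + 1*0 = 16 + 0 = 16)
h*S + I(-7) = 16*(-3) + √(-7) = -48 + I*√7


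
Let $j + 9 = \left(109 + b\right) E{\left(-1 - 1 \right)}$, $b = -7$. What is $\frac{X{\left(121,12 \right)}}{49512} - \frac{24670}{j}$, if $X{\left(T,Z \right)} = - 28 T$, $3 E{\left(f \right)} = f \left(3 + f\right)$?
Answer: $\frac{305300041}{953106} \approx 320.32$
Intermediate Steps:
$E{\left(f \right)} = \frac{f \left(3 + f\right)}{3}$
$j = -77$ ($j = -9 + \left(109 - 7\right) \frac{\left(-1 - 1\right) \left(3 - 2\right)}{3} = -9 + 102 \cdot \frac{1}{3} \left(-2\right) \left(3 - 2\right) = -9 + 102 \cdot \frac{1}{3} \left(-2\right) 1 = -9 + 102 \left(- \frac{2}{3}\right) = -9 - 68 = -77$)
$\frac{X{\left(121,12 \right)}}{49512} - \frac{24670}{j} = \frac{\left(-28\right) 121}{49512} - \frac{24670}{-77} = \left(-3388\right) \frac{1}{49512} - - \frac{24670}{77} = - \frac{847}{12378} + \frac{24670}{77} = \frac{305300041}{953106}$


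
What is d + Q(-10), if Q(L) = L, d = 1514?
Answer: 1504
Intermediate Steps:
d + Q(-10) = 1514 - 10 = 1504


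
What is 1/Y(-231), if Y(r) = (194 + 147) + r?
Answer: 1/110 ≈ 0.0090909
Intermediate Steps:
Y(r) = 341 + r
1/Y(-231) = 1/(341 - 231) = 1/110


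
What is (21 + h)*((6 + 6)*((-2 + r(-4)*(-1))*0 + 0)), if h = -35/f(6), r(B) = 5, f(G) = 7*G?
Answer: 0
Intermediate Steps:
h = -5/6 (h = -35/(7*6) = -35/42 = -35*1/42 = -5/6 ≈ -0.83333)
(21 + h)*((6 + 6)*((-2 + r(-4)*(-1))*0 + 0)) = (21 - 5/6)*((6 + 6)*((-2 + 5*(-1))*0 + 0)) = 121*(12*((-2 - 5)*0 + 0))/6 = 121*(12*(-7*0 + 0))/6 = 121*(12*(0 + 0))/6 = 121*(12*0)/6 = (121/6)*0 = 0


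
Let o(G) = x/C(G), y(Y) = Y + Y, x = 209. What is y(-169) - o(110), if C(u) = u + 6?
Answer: -39417/116 ≈ -339.80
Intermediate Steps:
C(u) = 6 + u
y(Y) = 2*Y
o(G) = 209/(6 + G)
y(-169) - o(110) = 2*(-169) - 209/(6 + 110) = -338 - 209/116 = -39417/116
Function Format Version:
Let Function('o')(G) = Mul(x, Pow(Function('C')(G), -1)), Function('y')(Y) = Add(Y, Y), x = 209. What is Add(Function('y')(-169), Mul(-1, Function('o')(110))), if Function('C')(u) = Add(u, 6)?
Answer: Rational(-39417, 116) ≈ -339.80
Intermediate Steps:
Function('C')(u) = Add(6, u)
Function('y')(Y) = Mul(2, Y)
Function('o')(G) = Mul(209, Pow(Add(6, G), -1))
Add(Function('y')(-169), Mul(-1, Function('o')(110))) = Add(Mul(2, -169), Mul(-1, Mul(209, Pow(Add(6, 110), -1)))) = Add(-338, Mul(-1, Mul(209, Pow(116, -1)))) = Add(-338, Mul(-1, Mul(209, Rational(1, 116)))) = Add(-338, Mul(-1, Rational(209, 116))) = Add(-338, Rational(-209, 116)) = Rational(-39417, 116)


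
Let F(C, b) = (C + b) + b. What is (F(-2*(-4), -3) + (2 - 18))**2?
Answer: 196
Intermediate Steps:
F(C, b) = C + 2*b
(F(-2*(-4), -3) + (2 - 18))**2 = ((-2*(-4) + 2*(-3)) + (2 - 18))**2 = ((8 - 6) - 16)**2 = (2 - 16)**2 = (-14)**2 = 196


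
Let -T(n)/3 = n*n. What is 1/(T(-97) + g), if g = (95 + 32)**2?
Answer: -1/12098 ≈ -8.2658e-5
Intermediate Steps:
T(n) = -3*n**2 (T(n) = -3*n*n = -3*n**2)
g = 16129 (g = 127**2 = 16129)
1/(T(-97) + g) = 1/(-3*(-97)**2 + 16129) = 1/(-3*9409 + 16129) = 1/(-28227 + 16129) = 1/(-12098) = -1/12098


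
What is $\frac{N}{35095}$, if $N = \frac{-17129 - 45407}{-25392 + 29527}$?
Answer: $- \frac{62536}{145117825} \approx -0.00043093$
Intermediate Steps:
$N = - \frac{62536}{4135} \approx -15.124$
$\frac{N}{35095} = - \frac{62536}{4135 \cdot 35095} = \left(- \frac{62536}{4135}\right) \frac{1}{35095} = - \frac{62536}{145117825}$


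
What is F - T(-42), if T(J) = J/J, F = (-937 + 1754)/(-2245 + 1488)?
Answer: -1574/757 ≈ -2.0793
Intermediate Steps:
F = -817/757 (F = 817/(-757) = 817*(-1/757) = -817/757 ≈ -1.0793)
T(J) = 1
F - T(-42) = -817/757 - 1*1 = -817/757 - 1 = -1574/757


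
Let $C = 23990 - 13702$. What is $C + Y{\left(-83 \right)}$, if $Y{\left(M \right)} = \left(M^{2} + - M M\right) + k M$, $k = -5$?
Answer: $10703$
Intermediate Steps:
$C = 10288$ ($C = 23990 - 13702 = 10288$)
$Y{\left(M \right)} = - 5 M$ ($Y{\left(M \right)} = \left(M^{2} + - M M\right) - 5 M = \left(M^{2} - M^{2}\right) - 5 M = 0 - 5 M = - 5 M$)
$C + Y{\left(-83 \right)} = 10288 - -415 = 10288 + 415 = 10703$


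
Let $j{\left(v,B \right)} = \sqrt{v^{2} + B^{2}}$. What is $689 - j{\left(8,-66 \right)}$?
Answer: $689 - 2 \sqrt{1105} \approx 622.52$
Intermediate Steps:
$j{\left(v,B \right)} = \sqrt{B^{2} + v^{2}}$
$689 - j{\left(8,-66 \right)} = 689 - \sqrt{\left(-66\right)^{2} + 8^{2}} = 689 - \sqrt{4356 + 64} = 689 - \sqrt{4420} = 689 - 2 \sqrt{1105}$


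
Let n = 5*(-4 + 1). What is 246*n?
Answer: -3690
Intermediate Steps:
n = -15 (n = 5*(-3) = -15)
246*n = 246*(-15) = -3690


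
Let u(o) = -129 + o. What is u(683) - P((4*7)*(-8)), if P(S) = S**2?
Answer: -49622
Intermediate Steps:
u(683) - P((4*7)*(-8)) = (-129 + 683) - ((4*7)*(-8))**2 = 554 - (28*(-8))**2 = 554 - 1*(-224)**2 = 554 - 1*50176 = 554 - 50176 = -49622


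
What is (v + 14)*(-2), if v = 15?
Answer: -58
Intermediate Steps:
(v + 14)*(-2) = (15 + 14)*(-2) = 29*(-2) = -58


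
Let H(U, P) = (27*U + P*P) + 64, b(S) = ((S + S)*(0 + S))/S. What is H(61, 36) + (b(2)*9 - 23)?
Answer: 3020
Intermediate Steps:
b(S) = 2*S (b(S) = ((2*S)*S)/S = (2*S²)/S = 2*S)
H(U, P) = 64 + P² + 27*U (H(U, P) = (27*U + P²) + 64 = (P² + 27*U) + 64 = 64 + P² + 27*U)
H(61, 36) + (b(2)*9 - 23) = (64 + 36² + 27*61) + ((2*2)*9 - 23) = (64 + 1296 + 1647) + (4*9 - 23) = 3007 + (36 - 23) = 3007 + 13 = 3020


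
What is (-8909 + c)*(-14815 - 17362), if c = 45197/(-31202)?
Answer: 8945972295255/31202 ≈ 2.8671e+8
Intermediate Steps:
c = -45197/31202 (c = 45197*(-1/31202) = -45197/31202 ≈ -1.4485)
(-8909 + c)*(-14815 - 17362) = (-8909 - 45197/31202)*(-14815 - 17362) = -278023815/31202*(-32177) = 8945972295255/31202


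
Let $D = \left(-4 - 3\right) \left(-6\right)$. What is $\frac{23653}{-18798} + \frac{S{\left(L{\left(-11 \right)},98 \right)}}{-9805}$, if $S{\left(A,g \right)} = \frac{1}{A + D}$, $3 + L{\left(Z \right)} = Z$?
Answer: $- \frac{3246856709}{2580401460} \approx -1.2583$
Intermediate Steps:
$L{\left(Z \right)} = -3 + Z$
$D = 42$ ($D = \left(-7\right) \left(-6\right) = 42$)
$S{\left(A,g \right)} = \frac{1}{42 + A}$ ($S{\left(A,g \right)} = \frac{1}{A + 42} = \frac{1}{42 + A}$)
$\frac{23653}{-18798} + \frac{S{\left(L{\left(-11 \right)},98 \right)}}{-9805} = \frac{23653}{-18798} + \frac{1}{\left(42 - 14\right) \left(-9805\right)} = 23653 \left(- \frac{1}{18798}\right) + \frac{1}{42 - 14} \left(- \frac{1}{9805}\right) = - \frac{23653}{18798} + \frac{1}{28} \left(- \frac{1}{9805}\right) = - \frac{23653}{18798} - \frac{1}{274540} = - \frac{3246856709}{2580401460}$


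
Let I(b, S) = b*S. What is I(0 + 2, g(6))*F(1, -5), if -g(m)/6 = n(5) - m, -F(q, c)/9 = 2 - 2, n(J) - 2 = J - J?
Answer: 0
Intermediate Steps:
n(J) = 2 (n(J) = 2 + (J - J) = 2 + 0 = 2)
F(q, c) = 0 (F(q, c) = -9*(2 - 2) = -9*0 = 0)
g(m) = -12 + 6*m (g(m) = -6*(2 - m) = -12 + 6*m)
I(b, S) = S*b
I(0 + 2, g(6))*F(1, -5) = ((-12 + 6*6)*(0 + 2))*0 = ((-12 + 36)*2)*0 = (24*2)*0 = 48*0 = 0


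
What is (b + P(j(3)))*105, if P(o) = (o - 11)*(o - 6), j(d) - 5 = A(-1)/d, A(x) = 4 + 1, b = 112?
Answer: 34370/3 ≈ 11457.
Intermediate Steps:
A(x) = 5
j(d) = 5 + 5/d
P(o) = (-11 + o)*(-6 + o)
(b + P(j(3)))*105 = (112 + (66 + (5 + 5/3)² - 17*(5 + 5/3)))*105 = (112 + (66 + (20/3)² - 17*20/3))*105 = (112 + (66 + 400/9 - 340/3))*105 = (112 - 26/9)*105 = (982/9)*105 = 34370/3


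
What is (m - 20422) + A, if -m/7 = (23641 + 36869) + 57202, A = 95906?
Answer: -748500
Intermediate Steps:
m = -823984 (m = -7*((23641 + 36869) + 57202) = -7*(60510 + 57202) = -7*117712 = -823984)
(m - 20422) + A = (-823984 - 20422) + 95906 = -844406 + 95906 = -748500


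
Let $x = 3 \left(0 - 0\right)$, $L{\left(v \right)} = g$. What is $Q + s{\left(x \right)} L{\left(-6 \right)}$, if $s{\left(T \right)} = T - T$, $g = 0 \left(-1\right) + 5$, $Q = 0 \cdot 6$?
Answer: $0$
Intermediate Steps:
$Q = 0$
$g = 5$ ($g = 0 + 5 = 5$)
$L{\left(v \right)} = 5$
$x = 0$ ($x = 3 \left(0 + 0\right) = 3 \cdot 0 = 0$)
$s{\left(T \right)} = 0$
$Q + s{\left(x \right)} L{\left(-6 \right)} = 0 + 0 \cdot 5 = 0 + 0 = 0$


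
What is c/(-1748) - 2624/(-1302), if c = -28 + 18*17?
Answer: 1056199/568974 ≈ 1.8563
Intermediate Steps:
c = 278 (c = -28 + 306 = 278)
c/(-1748) - 2624/(-1302) = 278/(-1748) - 2624/(-1302) = 278*(-1/1748) - 2624*(-1/1302) = -139/874 + 1312/651 = 1056199/568974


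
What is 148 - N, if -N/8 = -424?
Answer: -3244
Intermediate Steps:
N = 3392 (N = -8*(-424) = 3392)
148 - N = 148 - 1*3392 = 148 - 3392 = -3244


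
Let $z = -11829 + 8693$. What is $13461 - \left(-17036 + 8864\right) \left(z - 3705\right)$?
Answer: $-55891191$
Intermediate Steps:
$z = -3136$
$13461 - \left(-17036 + 8864\right) \left(z - 3705\right) = 13461 - \left(-17036 + 8864\right) \left(-3136 - 3705\right) = 13461 - \left(-8172\right) \left(-6841\right) = 13461 - 55904652 = -55891191$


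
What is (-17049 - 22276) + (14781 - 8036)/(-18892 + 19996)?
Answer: -43408055/1104 ≈ -39319.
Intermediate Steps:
(-17049 - 22276) + (14781 - 8036)/(-18892 + 19996) = -39325 + 6745/1104 = -43408055/1104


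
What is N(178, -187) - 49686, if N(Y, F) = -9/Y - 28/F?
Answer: -1653844895/33286 ≈ -49686.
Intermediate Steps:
N(Y, F) = -28/F - 9/Y
N(178, -187) - 49686 = (-28/(-187) - 9/178) - 49686 = (-28*(-1/187) - 9*1/178) - 49686 = (28/187 - 9/178) - 49686 = 3301/33286 - 49686 = -1653844895/33286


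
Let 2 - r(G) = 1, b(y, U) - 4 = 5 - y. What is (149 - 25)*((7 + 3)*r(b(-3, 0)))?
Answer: 1240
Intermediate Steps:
b(y, U) = 9 - y (b(y, U) = 4 + (5 - y) = 9 - y)
r(G) = 1 (r(G) = 2 - 1*1 = 2 - 1 = 1)
(149 - 25)*((7 + 3)*r(b(-3, 0))) = (149 - 25)*((7 + 3)*1) = 124*(10*1) = 124*10 = 1240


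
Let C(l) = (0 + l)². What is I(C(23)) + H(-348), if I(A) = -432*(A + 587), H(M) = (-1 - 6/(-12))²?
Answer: -1928447/4 ≈ -4.8211e+5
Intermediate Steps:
C(l) = l²
H(M) = ¼ (H(M) = (-1 - 6*(-1/12))² = (-1 + ½)² = (-½)² = ¼)
I(A) = -253584 - 432*A (I(A) = -432*(587 + A) = -253584 - 432*A)
I(C(23)) + H(-348) = (-253584 - 432*23²) + ¼ = (-253584 - 432*529) + ¼ = (-253584 - 228528) + ¼ = -482112 + ¼ = -1928447/4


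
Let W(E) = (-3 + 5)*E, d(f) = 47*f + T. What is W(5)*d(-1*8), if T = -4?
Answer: -3800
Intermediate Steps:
d(f) = -4 + 47*f (d(f) = 47*f - 4 = -4 + 47*f)
W(E) = 2*E
W(5)*d(-1*8) = (2*5)*(-4 + 47*(-1*8)) = 10*(-4 + 47*(-8)) = 10*(-4 - 376) = 10*(-380) = -3800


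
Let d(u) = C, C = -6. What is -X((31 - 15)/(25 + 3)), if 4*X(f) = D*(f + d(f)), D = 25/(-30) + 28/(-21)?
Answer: -247/84 ≈ -2.9405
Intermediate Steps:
d(u) = -6
D = -13/6 (D = 25*(-1/30) + 28*(-1/21) = -⅚ - 4/3 = -13/6 ≈ -2.1667)
X(f) = 13/4 - 13*f/24 (X(f) = (-13*(f - 6)/6)/4 = (-13*(-6 + f)/6)/4 = (13 - 13*f/6)/4 = 13/4 - 13*f/24)
-X((31 - 15)/(25 + 3)) = -(13/4 - 13*(31 - 15)/(24*(25 + 3))) = -(13/4 - 26/(3*28)) = -(13/4 - 13/24*4/7) = -(13/4 - 13/42) = -1*247/84 = -247/84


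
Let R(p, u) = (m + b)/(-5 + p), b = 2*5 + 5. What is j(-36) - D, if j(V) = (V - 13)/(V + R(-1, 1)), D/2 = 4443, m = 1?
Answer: -1030629/116 ≈ -8884.7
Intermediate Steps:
b = 15 (b = 10 + 5 = 15)
D = 8886 (D = 2*4443 = 8886)
R(p, u) = 16/(-5 + p) (R(p, u) = (1 + 15)/(-5 + p) = 16/(-5 + p))
j(V) = (-13 + V)/(-8/3 + V) (j(V) = (V - 13)/(V + 16/(-5 - 1)) = (-13 + V)/(V + 16/(-6)) = (-13 + V)/(V + 16*(-1/6)) = (-13 + V)/(V - 8/3) = (-13 + V)/(-8/3 + V))
j(-36) - D = 3*(-13 - 36)/(-8 + 3*(-36)) - 1*8886 = 3*(-49)/(-8 - 108) - 8886 = 3*(-49)/(-116) - 8886 = 3*(-1/116)*(-49) - 8886 = 147/116 - 8886 = -1030629/116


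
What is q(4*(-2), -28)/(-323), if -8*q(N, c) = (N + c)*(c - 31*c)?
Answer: -3780/323 ≈ -11.703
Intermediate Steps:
q(N, c) = 15*c*(N + c)/4 (q(N, c) = -(N + c)*(c - 31*c)/8 = -(N + c)*(-30*c)/8 = -(-15)*c*(N + c)/4 = 15*c*(N + c)/4)
q(4*(-2), -28)/(-323) = ((15/4)*(-28)*(4*(-2) - 28))/(-323) = ((15/4)*(-28)*(-8 - 28))*(-1/323) = ((15/4)*(-28)*(-36))*(-1/323) = 3780*(-1/323) = -3780/323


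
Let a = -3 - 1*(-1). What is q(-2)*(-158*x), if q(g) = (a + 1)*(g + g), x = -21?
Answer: 13272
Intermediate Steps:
a = -2 (a = -3 + 1 = -2)
q(g) = -2*g (q(g) = (-2 + 1)*(g + g) = -2*g)
q(-2)*(-158*x) = (-2*(-2))*(-158*(-21)) = 4*3318 = 13272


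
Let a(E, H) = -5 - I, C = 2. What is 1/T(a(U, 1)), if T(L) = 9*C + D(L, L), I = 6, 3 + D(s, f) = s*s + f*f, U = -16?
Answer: 1/257 ≈ 0.0038911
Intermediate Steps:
D(s, f) = -3 + f**2 + s**2 (D(s, f) = -3 + (s*s + f*f) = -3 + (s**2 + f**2) = -3 + (f**2 + s**2) = -3 + f**2 + s**2)
a(E, H) = -11 (a(E, H) = -5 - 1*6 = -5 - 6 = -11)
T(L) = 15 + 2*L**2 (T(L) = 9*2 + (-3 + L**2 + L**2) = 18 + (-3 + 2*L**2) = 15 + 2*L**2)
1/T(a(U, 1)) = 1/(15 + 2*(-11)**2) = 1/(15 + 2*121) = 1/(15 + 242) = 1/257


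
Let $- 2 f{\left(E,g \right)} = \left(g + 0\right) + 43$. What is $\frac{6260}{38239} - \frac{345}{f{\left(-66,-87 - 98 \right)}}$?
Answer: $- \frac{12747995}{2714969} \approx -4.6954$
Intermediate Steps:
$f{\left(E,g \right)} = - \frac{43}{2} - \frac{g}{2}$ ($f{\left(E,g \right)} = - \frac{\left(g + 0\right) + 43}{2} = - \frac{g + 43}{2} = - \frac{43 + g}{2} = - \frac{43}{2} - \frac{g}{2}$)
$\frac{6260}{38239} - \frac{345}{f{\left(-66,-87 - 98 \right)}} = \frac{6260}{38239} - \frac{345}{- \frac{43}{2} - \frac{-87 - 98}{2}} = 6260 \cdot \frac{1}{38239} - \frac{345}{- \frac{43}{2} - \frac{-87 - 98}{2}} = \frac{6260}{38239} - \frac{345}{- \frac{43}{2} - - \frac{185}{2}} = \frac{6260}{38239} - \frac{345}{- \frac{43}{2} + \frac{185}{2}} = \frac{6260}{38239} - \frac{345}{71} = - \frac{12747995}{2714969}$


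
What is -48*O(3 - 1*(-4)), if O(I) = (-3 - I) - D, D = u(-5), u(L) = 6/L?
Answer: 2112/5 ≈ 422.40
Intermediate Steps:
D = -6/5 (D = 6/(-5) = 6*(-⅕) = -6/5 ≈ -1.2000)
O(I) = -9/5 - I (O(I) = (-3 - I) - 1*(-6/5) = (-3 - I) + 6/5 = -9/5 - I)
-48*O(3 - 1*(-4)) = -48*(-9/5 - (3 - 1*(-4))) = -48*(-9/5 - (3 + 4)) = -48*(-9/5 - 1*7) = -48*(-9/5 - 7) = -48*(-44/5) = 2112/5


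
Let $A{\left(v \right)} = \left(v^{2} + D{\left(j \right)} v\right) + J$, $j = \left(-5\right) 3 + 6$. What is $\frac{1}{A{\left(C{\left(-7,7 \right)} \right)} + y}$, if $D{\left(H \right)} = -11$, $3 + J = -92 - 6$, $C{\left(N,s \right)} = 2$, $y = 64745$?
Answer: $\frac{1}{64626} \approx 1.5474 \cdot 10^{-5}$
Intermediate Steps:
$j = -9$ ($j = -15 + 6 = -9$)
$J = -101$ ($J = -3 - 98 = -101$)
$A{\left(v \right)} = -101 + v^{2} - 11 v$ ($A{\left(v \right)} = \left(v^{2} - 11 v\right) - 101 = -101 + v^{2} - 11 v$)
$\frac{1}{A{\left(C{\left(-7,7 \right)} \right)} + y} = \frac{1}{\left(-101 + 2^{2} - 22\right) + 64745} = \frac{1}{\left(-101 + 4 - 22\right) + 64745} = \frac{1}{-119 + 64745} = \frac{1}{64626}$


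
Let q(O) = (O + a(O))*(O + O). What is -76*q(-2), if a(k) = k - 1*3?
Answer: -2128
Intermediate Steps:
a(k) = -3 + k (a(k) = k - 3 = -3 + k)
q(O) = 2*O*(-3 + 2*O) (q(O) = (O + (-3 + O))*(O + O) = (-3 + 2*O)*(2*O) = 2*O*(-3 + 2*O))
-76*q(-2) = -152*(-2)*(-3 + 2*(-2)) = -152*(-2)*(-3 - 4) = -152*(-2)*(-7) = -76*28 = -2128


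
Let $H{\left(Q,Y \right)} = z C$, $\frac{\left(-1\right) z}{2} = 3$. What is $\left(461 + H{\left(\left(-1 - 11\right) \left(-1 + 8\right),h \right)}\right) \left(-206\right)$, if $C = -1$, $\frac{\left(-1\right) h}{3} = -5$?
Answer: $-96202$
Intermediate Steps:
$h = 15$ ($h = \left(-3\right) \left(-5\right) = 15$)
$z = -6$ ($z = \left(-2\right) 3 = -6$)
$H{\left(Q,Y \right)} = 6$ ($H{\left(Q,Y \right)} = \left(-6\right) \left(-1\right) = 6$)
$\left(461 + H{\left(\left(-1 - 11\right) \left(-1 + 8\right),h \right)}\right) \left(-206\right) = \left(461 + 6\right) \left(-206\right) = 467 \left(-206\right) = -96202$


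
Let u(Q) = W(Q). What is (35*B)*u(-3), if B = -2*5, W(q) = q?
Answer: 1050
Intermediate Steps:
u(Q) = Q
B = -10
(35*B)*u(-3) = (35*(-10))*(-3) = -350*(-3) = 1050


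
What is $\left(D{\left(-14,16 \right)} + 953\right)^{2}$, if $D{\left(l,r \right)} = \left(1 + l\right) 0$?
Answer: $908209$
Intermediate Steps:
$D{\left(l,r \right)} = 0$
$\left(D{\left(-14,16 \right)} + 953\right)^{2} = \left(0 + 953\right)^{2} = 953^{2} = 908209$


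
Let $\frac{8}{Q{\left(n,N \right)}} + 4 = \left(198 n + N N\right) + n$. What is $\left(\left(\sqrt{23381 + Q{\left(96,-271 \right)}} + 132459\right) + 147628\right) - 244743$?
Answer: $35344 + \frac{\sqrt{200231066178789}}{92541} \approx 35497.0$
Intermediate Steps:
$Q{\left(n,N \right)} = \frac{8}{-4 + N^{2} + 199 n}$ ($Q{\left(n,N \right)} = \frac{8}{-4 + \left(\left(198 n + N N\right) + n\right)} = \frac{8}{-4 + \left(\left(198 n + N^{2}\right) + n\right)} = \frac{8}{-4 + \left(\left(N^{2} + 198 n\right) + n\right)} = \frac{8}{-4 + \left(N^{2} + 199 n\right)} = \frac{8}{-4 + N^{2} + 199 n}$)
$\left(\left(\sqrt{23381 + Q{\left(96,-271 \right)}} + 132459\right) + 147628\right) - 244743 = \left(\left(\sqrt{23381 + \frac{8}{-4 + \left(-271\right)^{2} + 199 \cdot 96}} + 132459\right) + 147628\right) - 244743 = \left(\left(\sqrt{23381 + \frac{8}{-4 + 73441 + 19104}} + 132459\right) + 147628\right) - 244743 = \left(\left(\sqrt{23381 + \frac{8}{92541}} + 132459\right) + 147628\right) - 244743 = \left(\left(\sqrt{\frac{2163701129}{92541}} + 132459\right) + 147628\right) - 244743 = \left(\left(\frac{\sqrt{200231066178789}}{92541} + 132459\right) + 147628\right) - 244743 = \left(\left(132459 + \frac{\sqrt{200231066178789}}{92541}\right) + 147628\right) - 244743 = \left(280087 + \frac{\sqrt{200231066178789}}{92541}\right) - 244743 = 35344 + \frac{\sqrt{200231066178789}}{92541}$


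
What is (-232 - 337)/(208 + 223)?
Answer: -569/431 ≈ -1.3202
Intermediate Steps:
(-232 - 337)/(208 + 223) = -569/431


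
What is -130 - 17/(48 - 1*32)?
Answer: -2097/16 ≈ -131.06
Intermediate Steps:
-130 - 17/(48 - 1*32) = -130 - 17/(48 - 32) = -130 - 17/16 = -2097/16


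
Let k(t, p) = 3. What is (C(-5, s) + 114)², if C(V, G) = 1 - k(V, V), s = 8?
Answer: 12544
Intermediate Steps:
C(V, G) = -2 (C(V, G) = 1 - 1*3 = 1 - 3 = -2)
(C(-5, s) + 114)² = (-2 + 114)² = 112² = 12544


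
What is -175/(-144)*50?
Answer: 4375/72 ≈ 60.764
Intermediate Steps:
-175/(-144)*50 = -175*(-1/144)*50 = (175/144)*50 = 4375/72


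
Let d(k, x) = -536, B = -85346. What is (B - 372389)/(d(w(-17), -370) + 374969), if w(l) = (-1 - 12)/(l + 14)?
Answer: -457735/374433 ≈ -1.2225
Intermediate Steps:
w(l) = -13/(14 + l)
(B - 372389)/(d(w(-17), -370) + 374969) = (-85346 - 372389)/(-536 + 374969) = -457735/374433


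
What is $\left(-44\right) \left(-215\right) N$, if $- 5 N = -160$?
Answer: $302720$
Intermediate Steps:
$N = 32$ ($N = \left(- \frac{1}{5}\right) \left(-160\right) = 32$)
$\left(-44\right) \left(-215\right) N = \left(-44\right) \left(-215\right) 32 = 9460 \cdot 32 = 302720$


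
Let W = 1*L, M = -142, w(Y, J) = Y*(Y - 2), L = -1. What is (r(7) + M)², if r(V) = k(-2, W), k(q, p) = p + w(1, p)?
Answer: 20736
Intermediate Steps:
w(Y, J) = Y*(-2 + Y)
W = -1 (W = 1*(-1) = -1)
k(q, p) = -1 + p (k(q, p) = p + 1*(-2 + 1) = p + 1*(-1) = p - 1 = -1 + p)
r(V) = -2 (r(V) = -1 - 1 = -2)
(r(7) + M)² = (-2 - 142)² = (-144)² = 20736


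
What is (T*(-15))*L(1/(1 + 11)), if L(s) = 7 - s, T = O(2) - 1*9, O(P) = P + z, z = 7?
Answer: 0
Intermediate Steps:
O(P) = 7 + P (O(P) = P + 7 = 7 + P)
T = 0 (T = (7 + 2) - 1*9 = 9 - 9 = 0)
(T*(-15))*L(1/(1 + 11)) = (0*(-15))*(7 - 1/(1 + 11)) = 0*(7 - 1/12) = 0*(83/12) = 0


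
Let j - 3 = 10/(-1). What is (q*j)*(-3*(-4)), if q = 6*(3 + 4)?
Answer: -3528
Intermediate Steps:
j = -7 (j = 3 + 10/(-1) = 3 + 10*(-1) = 3 - 10 = -7)
q = 42 (q = 6*7 = 42)
(q*j)*(-3*(-4)) = (42*(-7))*(-3*(-4)) = -294*12 = -3528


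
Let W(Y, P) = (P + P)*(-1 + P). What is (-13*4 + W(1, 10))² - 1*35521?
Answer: -19137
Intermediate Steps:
W(Y, P) = 2*P*(-1 + P) (W(Y, P) = (2*P)*(-1 + P) = 2*P*(-1 + P))
(-13*4 + W(1, 10))² - 1*35521 = (-13*4 + 2*10*(-1 + 10))² - 1*35521 = (-52 + 2*10*9)² - 35521 = (-52 + 180)² - 35521 = 128² - 35521 = 16384 - 35521 = -19137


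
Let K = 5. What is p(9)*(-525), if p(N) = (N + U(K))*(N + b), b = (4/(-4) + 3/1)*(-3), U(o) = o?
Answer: -22050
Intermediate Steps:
b = -6 (b = (4*(-¼) + 3*1)*(-3) = (-1 + 3)*(-3) = 2*(-3) = -6)
p(N) = (-6 + N)*(5 + N) (p(N) = (N + 5)*(N - 6) = (5 + N)*(-6 + N) = (-6 + N)*(5 + N))
p(9)*(-525) = (-30 + 9² - 1*9)*(-525) = (-30 + 81 - 9)*(-525) = 42*(-525) = -22050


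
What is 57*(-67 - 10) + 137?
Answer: -4252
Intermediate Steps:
57*(-67 - 10) + 137 = 57*(-77) + 137 = -4389 + 137 = -4252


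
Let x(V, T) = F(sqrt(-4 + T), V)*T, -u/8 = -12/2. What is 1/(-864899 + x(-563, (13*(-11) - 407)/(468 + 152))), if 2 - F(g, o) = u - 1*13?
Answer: -62/53621923 ≈ -1.1562e-6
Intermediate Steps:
u = 48 (u = -(-96)/2 = -8*(-6) = 48)
F(g, o) = -33 (F(g, o) = 2 - (48 - 1*13) = 2 - (48 - 13) = 2 - 1*35 = 2 - 35 = -33)
x(V, T) = -33*T
1/(-864899 + x(-563, (13*(-11) - 407)/(468 + 152))) = 1/(-864899 - 33*(13*(-11) - 407)/(468 + 152)) = 1/(-864899 - 33*(-143 - 407)/620) = 1/(-864899 - (-18150)/620) = 1/(-864899 - 33*(-55/62)) = 1/(-864899 + 1815/62) = 1/(-53621923/62) = -62/53621923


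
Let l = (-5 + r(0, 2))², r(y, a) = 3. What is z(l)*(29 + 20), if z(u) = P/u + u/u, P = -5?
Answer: -49/4 ≈ -12.250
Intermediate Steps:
l = 4 (l = (-5 + 3)² = (-2)² = 4)
z(u) = 1 - 5/u (z(u) = -5/u + u/u = -5/u + 1 = 1 - 5/u)
z(l)*(29 + 20) = ((-5 + 4)/4)*(29 + 20) = ((¼)*(-1))*49 = -¼*49 = -49/4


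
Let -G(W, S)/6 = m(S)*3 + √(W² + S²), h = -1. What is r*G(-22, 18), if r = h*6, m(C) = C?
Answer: 1944 + 72*√202 ≈ 2967.3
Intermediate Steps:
G(W, S) = -18*S - 6*√(S² + W²) (G(W, S) = -6*(S*3 + √(W² + S²)) = -6*(3*S + √(S² + W²)) = -6*(√(S² + W²) + 3*S) = -18*S - 6*√(S² + W²))
r = -6 (r = -1*6 = -6)
r*G(-22, 18) = -6*(-18*18 - 6*√(18² + (-22)²)) = -6*(-324 - 6*√(324 + 484)) = -6*(-324 - 12*√202) = 1944 + 72*√202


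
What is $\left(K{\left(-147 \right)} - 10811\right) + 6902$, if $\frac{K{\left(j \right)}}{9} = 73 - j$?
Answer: $-1929$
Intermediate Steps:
$K{\left(j \right)} = 657 - 9 j$ ($K{\left(j \right)} = 9 \left(73 - j\right) = 657 - 9 j$)
$\left(K{\left(-147 \right)} - 10811\right) + 6902 = \left(\left(657 - -1323\right) - 10811\right) + 6902 = \left(\left(657 + 1323\right) - 10811\right) + 6902 = \left(1980 - 10811\right) + 6902 = -8831 + 6902 = -1929$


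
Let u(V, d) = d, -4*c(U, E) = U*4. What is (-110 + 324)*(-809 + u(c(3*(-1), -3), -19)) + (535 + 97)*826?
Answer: 344840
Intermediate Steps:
c(U, E) = -U (c(U, E) = -U*4/4 = -U)
(-110 + 324)*(-809 + u(c(3*(-1), -3), -19)) + (535 + 97)*826 = (-110 + 324)*(-809 - 19) + (535 + 97)*826 = 214*(-828) + 632*826 = -177192 + 522032 = 344840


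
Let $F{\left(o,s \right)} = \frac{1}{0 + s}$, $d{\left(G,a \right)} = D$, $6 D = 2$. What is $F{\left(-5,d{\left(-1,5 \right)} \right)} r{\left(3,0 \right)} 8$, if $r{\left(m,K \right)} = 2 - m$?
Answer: $-24$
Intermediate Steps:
$D = \frac{1}{3}$ ($D = \frac{1}{6} \cdot 2 = \frac{1}{3} \approx 0.33333$)
$d{\left(G,a \right)} = \frac{1}{3}$
$F{\left(o,s \right)} = \frac{1}{s}$
$F{\left(-5,d{\left(-1,5 \right)} \right)} r{\left(3,0 \right)} 8 = \frac{1}{\frac{1}{3}} \left(2 - 3\right) 8 = 3 \left(2 - 3\right) 8 = 3 \left(-1\right) 8 = \left(-3\right) 8 = -24$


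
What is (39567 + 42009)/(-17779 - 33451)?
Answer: -40788/25615 ≈ -1.5923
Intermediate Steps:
(39567 + 42009)/(-17779 - 33451) = 81576/(-51230) = 81576*(-1/51230) = -40788/25615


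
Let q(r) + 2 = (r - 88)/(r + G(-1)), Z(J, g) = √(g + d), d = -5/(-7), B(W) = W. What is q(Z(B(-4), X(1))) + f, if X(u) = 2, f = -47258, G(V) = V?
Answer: -189239/4 - 29*√133/4 ≈ -47393.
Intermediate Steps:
d = 5/7 (d = -5*(-⅐) = 5/7 ≈ 0.71429)
Z(J, g) = √(5/7 + g) (Z(J, g) = √(g + 5/7) = √(5/7 + g))
q(r) = -2 + (-88 + r)/(-1 + r) (q(r) = -2 + (r - 88)/(r - 1) = -2 + (-88 + r)/(-1 + r))
q(Z(B(-4), X(1))) + f = (-86 - √(35 + 49*2)/7)/(-1 + √(35 + 49*2)/7) - 47258 = (-86 - √(35 + 98)/7)/(-1 + √(35 + 98)/7) - 47258 = (-86 - √133/7)/(-1 + √133/7) - 47258 = -47258 + (-86 - √133/7)/(-1 + √133/7)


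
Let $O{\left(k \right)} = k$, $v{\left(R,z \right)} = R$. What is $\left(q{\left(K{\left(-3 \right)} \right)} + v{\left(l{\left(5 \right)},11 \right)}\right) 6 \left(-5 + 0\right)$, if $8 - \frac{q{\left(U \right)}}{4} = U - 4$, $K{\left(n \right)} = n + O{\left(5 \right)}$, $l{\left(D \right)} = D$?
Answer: $-1350$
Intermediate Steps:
$K{\left(n \right)} = 5 + n$ ($K{\left(n \right)} = n + 5 = 5 + n$)
$q{\left(U \right)} = 48 - 4 U$ ($q{\left(U \right)} = 32 - 4 \left(U - 4\right) = 32 - 4 \left(-4 + U\right) = 32 - \left(-16 + 4 U\right) = 48 - 4 U$)
$\left(q{\left(K{\left(-3 \right)} \right)} + v{\left(l{\left(5 \right)},11 \right)}\right) 6 \left(-5 + 0\right) = \left(\left(48 - 4 \left(5 - 3\right)\right) + 5\right) 6 \left(-5 + 0\right) = \left(\left(48 - 8\right) + 5\right) 6 \left(-5\right) = \left(\left(48 - 8\right) + 5\right) \left(-30\right) = \left(40 + 5\right) \left(-30\right) = 45 \left(-30\right) = -1350$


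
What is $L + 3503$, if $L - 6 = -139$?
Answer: $3370$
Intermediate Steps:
$L = -133$ ($L = 6 - 139 = -133$)
$L + 3503 = -133 + 3503 = 3370$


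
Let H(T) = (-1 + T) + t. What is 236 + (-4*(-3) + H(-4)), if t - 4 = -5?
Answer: 242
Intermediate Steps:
t = -1 (t = 4 - 5 = -1)
H(T) = -2 + T (H(T) = (-1 + T) - 1 = -2 + T)
236 + (-4*(-3) + H(-4)) = 236 + (-4*(-3) + (-2 - 4)) = 236 + (12 - 6) = 236 + 6 = 242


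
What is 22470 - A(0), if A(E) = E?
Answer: 22470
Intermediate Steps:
22470 - A(0) = 22470 - 1*0 = 22470 + 0 = 22470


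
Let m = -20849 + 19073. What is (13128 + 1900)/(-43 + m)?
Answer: -884/107 ≈ -8.2617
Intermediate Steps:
m = -1776
(13128 + 1900)/(-43 + m) = (13128 + 1900)/(-43 - 1776) = 15028/(-1819) = 15028*(-1/1819) = -884/107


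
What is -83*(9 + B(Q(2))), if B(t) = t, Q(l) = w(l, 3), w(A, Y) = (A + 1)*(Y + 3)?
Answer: -2241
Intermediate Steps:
w(A, Y) = (1 + A)*(3 + Y)
Q(l) = 6 + 6*l (Q(l) = 3 + 3 + 3*l + l*3 = 3 + 3 + 3*l + 3*l = 6 + 6*l)
-83*(9 + B(Q(2))) = -83*(9 + (6 + 6*2)) = -83*(9 + (6 + 12)) = -83*(9 + 18) = -83*27 = -2241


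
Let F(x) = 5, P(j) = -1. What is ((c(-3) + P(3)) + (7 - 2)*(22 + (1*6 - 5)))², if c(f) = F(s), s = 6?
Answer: 14161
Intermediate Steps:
c(f) = 5
((c(-3) + P(3)) + (7 - 2)*(22 + (1*6 - 5)))² = ((5 - 1) + (7 - 2)*(22 + (1*6 - 5)))² = (4 + 5*(22 + (6 - 5)))² = (4 + 5*(22 + 1))² = (4 + 5*23)² = (4 + 115)² = 119² = 14161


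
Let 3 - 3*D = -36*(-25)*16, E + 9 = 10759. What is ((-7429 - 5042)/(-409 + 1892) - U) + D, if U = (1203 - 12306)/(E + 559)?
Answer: -80609783143/16771247 ≈ -4806.4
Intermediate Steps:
E = 10750 (E = -9 + 10759 = 10750)
D = -4799 (D = 1 - (-36*(-25))*16/3 = 1 - 300*16 = 1 - 1/3*14400 = 1 - 4800 = -4799)
U = -11103/11309 (U = (1203 - 12306)/(10750 + 559) = -11103/11309 ≈ -0.98178)
((-7429 - 5042)/(-409 + 1892) - U) + D = ((-7429 - 5042)/(-409 + 1892) - 1*(-11103/11309)) - 4799 = (-12471/1483 + 11103/11309) - 4799 = -124568790/16771247 - 4799 = -80609783143/16771247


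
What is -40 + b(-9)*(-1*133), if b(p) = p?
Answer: 1157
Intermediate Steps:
-40 + b(-9)*(-1*133) = -40 - (-9)*133 = -40 - 9*(-133) = -40 + 1197 = 1157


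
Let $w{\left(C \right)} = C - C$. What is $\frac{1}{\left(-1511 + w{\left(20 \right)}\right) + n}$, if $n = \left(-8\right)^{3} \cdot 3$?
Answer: $- \frac{1}{3047} \approx -0.00032819$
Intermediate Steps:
$w{\left(C \right)} = 0$
$n = -1536$ ($n = \left(-512\right) 3 = -1536$)
$\frac{1}{\left(-1511 + w{\left(20 \right)}\right) + n} = \frac{1}{\left(-1511 + 0\right) - 1536} = \frac{1}{-1511 - 1536} = \frac{1}{-3047} = - \frac{1}{3047}$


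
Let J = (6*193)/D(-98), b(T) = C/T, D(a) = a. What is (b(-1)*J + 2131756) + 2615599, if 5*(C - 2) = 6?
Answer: 1163111239/245 ≈ 4.7474e+6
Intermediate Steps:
C = 16/5 (C = 2 + (⅕)*6 = 2 + 6/5 = 16/5 ≈ 3.2000)
b(T) = 16/(5*T)
J = -579/49 (J = (6*193)/(-98) = 1158*(-1/98) = -579/49 ≈ -11.816)
(b(-1)*J + 2131756) + 2615599 = (((16/5)/(-1))*(-579/49) + 2131756) + 2615599 = (((16/5)*(-1))*(-579/49) + 2131756) + 2615599 = (-16/5*(-579/49) + 2131756) + 2615599 = (9264/245 + 2131756) + 2615599 = 522289484/245 + 2615599 = 1163111239/245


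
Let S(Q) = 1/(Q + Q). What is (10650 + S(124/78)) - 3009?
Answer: 947523/124 ≈ 7641.3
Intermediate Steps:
S(Q) = 1/(2*Q)
(10650 + S(124/78)) - 3009 = (10650 + 1/(2*((124/78)))) - 3009 = (10650 + 1/(2*((124*(1/78))))) - 3009 = (10650 + 1/(2*(62/39))) - 3009 = (10650 + (1/2)*(39/62)) - 3009 = (10650 + 39/124) - 3009 = 1320639/124 - 3009 = 947523/124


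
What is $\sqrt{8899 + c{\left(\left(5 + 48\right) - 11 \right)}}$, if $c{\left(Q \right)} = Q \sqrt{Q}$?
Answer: $\sqrt{8899 + 42 \sqrt{42}} \approx 95.766$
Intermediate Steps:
$c{\left(Q \right)} = Q^{\frac{3}{2}}$
$\sqrt{8899 + c{\left(\left(5 + 48\right) - 11 \right)}} = \sqrt{8899 + \left(\left(5 + 48\right) - 11\right)^{\frac{3}{2}}} = \sqrt{8899 + \left(53 - 11\right)^{\frac{3}{2}}} = \sqrt{8899 + 42^{\frac{3}{2}}} = \sqrt{8899 + 42 \sqrt{42}}$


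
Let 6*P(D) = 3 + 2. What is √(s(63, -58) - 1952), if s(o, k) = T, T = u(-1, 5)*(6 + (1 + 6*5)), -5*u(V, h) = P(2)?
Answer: I*√70494/6 ≈ 44.251*I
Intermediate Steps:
P(D) = ⅚ (P(D) = (3 + 2)/6 = (⅙)*5 = ⅚)
u(V, h) = -⅙ (u(V, h) = -⅕*⅚ = -⅙)
T = -37/6 (T = -(6 + (1 + 6*5))/6 = -(6 + (1 + 30))/6 = -(6 + 31)/6 = -⅙*37 = -37/6 ≈ -6.1667)
s(o, k) = -37/6
√(s(63, -58) - 1952) = √(-37/6 - 1952) = √(-11749/6) = I*√70494/6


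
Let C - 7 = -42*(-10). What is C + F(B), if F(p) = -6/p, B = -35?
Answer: 14951/35 ≈ 427.17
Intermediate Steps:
C = 427 (C = 7 - 42*(-10) = 7 + 420 = 427)
C + F(B) = 427 - 6/(-35) = 427 - 6*(-1/35) = 427 + 6/35 = 14951/35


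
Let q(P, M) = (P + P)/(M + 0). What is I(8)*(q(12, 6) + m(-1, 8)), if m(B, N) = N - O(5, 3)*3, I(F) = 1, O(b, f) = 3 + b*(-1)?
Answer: 18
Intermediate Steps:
O(b, f) = 3 - b
q(P, M) = 2*P/M (q(P, M) = (2*P)/M = 2*P/M)
m(B, N) = 6 + N (m(B, N) = N - (3 - 1*5)*3 = N - (3 - 5)*3 = N - (-2)*3 = N - 1*(-6) = N + 6 = 6 + N)
I(8)*(q(12, 6) + m(-1, 8)) = 1*(2*12/6 + (6 + 8)) = 1*(2*12*(⅙) + 14) = 1*(4 + 14) = 1*18 = 18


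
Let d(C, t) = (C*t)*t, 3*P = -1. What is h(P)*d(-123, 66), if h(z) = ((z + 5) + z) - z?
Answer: -2500344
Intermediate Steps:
P = -⅓ (P = (⅓)*(-1) = -⅓ ≈ -0.33333)
h(z) = 5 + z (h(z) = ((5 + z) + z) - z = (5 + 2*z) - z = 5 + z)
d(C, t) = C*t²
h(P)*d(-123, 66) = (5 - ⅓)*(-123*66²) = 14*(-123*4356)/3 = (14/3)*(-535788) = -2500344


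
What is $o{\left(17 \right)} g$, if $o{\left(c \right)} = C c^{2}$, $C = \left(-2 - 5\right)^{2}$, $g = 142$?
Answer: $2010862$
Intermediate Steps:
$C = 49$ ($C = \left(-7\right)^{2} = 49$)
$o{\left(c \right)} = 49 c^{2}$
$o{\left(17 \right)} g = 49 \cdot 17^{2} \cdot 142 = 49 \cdot 289 \cdot 142 = 14161 \cdot 142 = 2010862$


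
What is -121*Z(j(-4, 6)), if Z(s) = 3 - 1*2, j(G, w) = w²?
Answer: -121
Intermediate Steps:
Z(s) = 1 (Z(s) = 3 - 2 = 1)
-121*Z(j(-4, 6)) = -121*1 = -121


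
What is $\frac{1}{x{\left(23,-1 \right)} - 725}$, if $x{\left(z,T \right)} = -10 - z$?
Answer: $- \frac{1}{758} \approx -0.0013193$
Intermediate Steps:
$\frac{1}{x{\left(23,-1 \right)} - 725} = \frac{1}{\left(-10 - 23\right) - 725} = \frac{1}{-33 - 725} = \frac{1}{-758} = - \frac{1}{758}$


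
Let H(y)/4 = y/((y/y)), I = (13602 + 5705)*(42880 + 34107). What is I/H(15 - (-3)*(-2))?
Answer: 1486388009/36 ≈ 4.1289e+7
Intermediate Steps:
I = 1486388009 (I = 19307*76987 = 1486388009)
H(y) = 4*y (H(y) = 4*(y/((y/y))) = 4*(y/1) = 4*(y*1) = 4*y)
I/H(15 - (-3)*(-2)) = 1486388009/((4*(15 - (-3)*(-2)))) = 1486388009/((4*(15 - 1*6))) = 1486388009/((4*(15 - 6))) = 1486388009/((4*9)) = 1486388009/36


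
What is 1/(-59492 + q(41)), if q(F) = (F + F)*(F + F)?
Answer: -1/52768 ≈ -1.8951e-5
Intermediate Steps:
q(F) = 4*F² (q(F) = (2*F)*(2*F) = 4*F²)
1/(-59492 + q(41)) = 1/(-59492 + 4*41²) = 1/(-59492 + 4*1681) = 1/(-59492 + 6724) = 1/(-52768) = -1/52768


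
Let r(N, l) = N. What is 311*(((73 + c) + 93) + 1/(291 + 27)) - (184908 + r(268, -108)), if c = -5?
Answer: -42963079/318 ≈ -1.3510e+5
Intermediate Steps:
311*(((73 + c) + 93) + 1/(291 + 27)) - (184908 + r(268, -108)) = 311*(((73 - 5) + 93) + 1/(291 + 27)) - (184908 + 268) = 311*((68 + 93) + 1/318) - 1*185176 = 311*(161 + 1/318) - 185176 = 311*(51199/318) - 185176 = 15922889/318 - 185176 = -42963079/318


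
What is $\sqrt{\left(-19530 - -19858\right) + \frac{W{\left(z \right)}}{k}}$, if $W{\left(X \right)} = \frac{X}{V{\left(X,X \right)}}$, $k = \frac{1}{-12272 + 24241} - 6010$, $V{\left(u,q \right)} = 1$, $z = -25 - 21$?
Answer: $\frac{\sqrt{1697261045931667974}}{71933689} \approx 18.111$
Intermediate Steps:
$z = -46$ ($z = -25 - 21 = -46$)
$k = - \frac{71933689}{11969}$ ($k = \frac{1}{11969} - 6010 = - \frac{71933689}{11969} \approx -6010.0$)
$W{\left(X \right)} = X$ ($W{\left(X \right)} = \frac{X}{1} = X 1 = X$)
$\sqrt{\left(-19530 - -19858\right) + \frac{W{\left(z \right)}}{k}} = \sqrt{\left(-19530 - -19858\right) - \frac{46}{- \frac{71933689}{11969}}} = \sqrt{\left(-19530 + 19858\right) - - \frac{550574}{71933689}} = \sqrt{328 + \frac{550574}{71933689}} = \sqrt{\frac{23594800566}{71933689}} = \frac{\sqrt{1697261045931667974}}{71933689}$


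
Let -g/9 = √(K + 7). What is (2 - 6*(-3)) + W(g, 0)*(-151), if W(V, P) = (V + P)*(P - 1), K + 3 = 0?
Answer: -2698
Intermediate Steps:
K = -3 (K = -3 + 0 = -3)
g = -18 (g = -9*√(-3 + 7) = -9*√4 = -9*2 = -18)
W(V, P) = (-1 + P)*(P + V) (W(V, P) = (P + V)*(-1 + P) = (-1 + P)*(P + V))
(2 - 6*(-3)) + W(g, 0)*(-151) = (2 - 6*(-3)) + (0² - 1*0 - 1*(-18) + 0*(-18))*(-151) = (2 + 18) + (0 + 0 + 18 + 0)*(-151) = 20 + 18*(-151) = 20 - 2718 = -2698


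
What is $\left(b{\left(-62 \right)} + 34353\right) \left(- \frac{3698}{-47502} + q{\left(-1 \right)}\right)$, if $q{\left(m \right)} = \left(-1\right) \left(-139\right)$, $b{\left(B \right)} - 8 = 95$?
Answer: $\frac{113816368528}{23751} \approx 4.7921 \cdot 10^{6}$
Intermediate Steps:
$b{\left(B \right)} = 103$ ($b{\left(B \right)} = 8 + 95 = 103$)
$q{\left(m \right)} = 139$
$\left(b{\left(-62 \right)} + 34353\right) \left(- \frac{3698}{-47502} + q{\left(-1 \right)}\right) = \left(103 + 34353\right) \left(- \frac{3698}{-47502} + 139\right) = 34456 \left(\left(-3698\right) \left(- \frac{1}{47502}\right) + 139\right) = 34456 \left(\frac{1849}{23751} + 139\right) = 34456 \cdot \frac{3303238}{23751} = \frac{113816368528}{23751}$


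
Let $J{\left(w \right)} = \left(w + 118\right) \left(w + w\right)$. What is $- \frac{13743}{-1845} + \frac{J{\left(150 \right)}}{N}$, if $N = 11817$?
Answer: $\frac{11508853}{807495} \approx 14.253$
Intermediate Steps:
$J{\left(w \right)} = 2 w \left(118 + w\right)$ ($J{\left(w \right)} = \left(118 + w\right) 2 w = 2 w \left(118 + w\right)$)
$- \frac{13743}{-1845} + \frac{J{\left(150 \right)}}{N} = - \frac{13743}{-1845} + \frac{2 \cdot 150 \left(118 + 150\right)}{11817} = \left(-13743\right) \left(- \frac{1}{1845}\right) + 2 \cdot 150 \cdot 268 \cdot \frac{1}{11817} = \frac{1527}{205} + 80400 \cdot \frac{1}{11817} = \frac{1527}{205} + \frac{26800}{3939} = \frac{11508853}{807495}$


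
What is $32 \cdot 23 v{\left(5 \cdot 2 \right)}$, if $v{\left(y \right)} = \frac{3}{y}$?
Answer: $\frac{1104}{5} \approx 220.8$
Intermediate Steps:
$32 \cdot 23 v{\left(5 \cdot 2 \right)} = 32 \cdot 23 \frac{3}{5 \cdot 2} = 736 \cdot \frac{3}{10} = \frac{1104}{5}$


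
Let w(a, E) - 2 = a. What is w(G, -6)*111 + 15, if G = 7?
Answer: 1014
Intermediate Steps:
w(a, E) = 2 + a
w(G, -6)*111 + 15 = (2 + 7)*111 + 15 = 9*111 + 15 = 999 + 15 = 1014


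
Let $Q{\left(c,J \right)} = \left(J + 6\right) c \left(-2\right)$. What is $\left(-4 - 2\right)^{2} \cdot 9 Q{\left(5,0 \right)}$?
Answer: $-19440$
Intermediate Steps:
$Q{\left(c,J \right)} = - 2 c \left(6 + J\right)$ ($Q{\left(c,J \right)} = \left(6 + J\right) \left(- 2 c\right) = - 2 c \left(6 + J\right)$)
$\left(-4 - 2\right)^{2} \cdot 9 Q{\left(5,0 \right)} = \left(-4 - 2\right)^{2} \cdot 9 \left(\left(-2\right) 5 \left(6 + 0\right)\right) = \left(-6\right)^{2} \cdot 9 \left(\left(-2\right) 5 \cdot 6\right) = 36 \cdot 9 \left(-60\right) = 324 \left(-60\right) = -19440$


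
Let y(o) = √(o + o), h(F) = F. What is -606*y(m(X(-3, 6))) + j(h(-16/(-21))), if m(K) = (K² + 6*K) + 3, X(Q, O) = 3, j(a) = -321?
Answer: -321 - 1212*√15 ≈ -5015.1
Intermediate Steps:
m(K) = 3 + K² + 6*K
y(o) = √2*√o (y(o) = √(2*o) = √2*√o)
-606*y(m(X(-3, 6))) + j(h(-16/(-21))) = -606*√2*√(3 + 3² + 6*3) - 321 = -606*√2*√(3 + 9 + 18) - 321 = -606*√2*√30 - 321 = -1212*√15 - 321 = -321 - 1212*√15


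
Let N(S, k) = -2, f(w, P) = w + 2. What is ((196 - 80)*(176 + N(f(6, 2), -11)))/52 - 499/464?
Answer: 2334857/6032 ≈ 387.08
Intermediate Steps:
f(w, P) = 2 + w
((196 - 80)*(176 + N(f(6, 2), -11)))/52 - 499/464 = ((196 - 80)*(176 - 2))/52 - 499/464 = (116*174)*(1/52) - 499*1/464 = 20184*(1/52) - 499/464 = 5046/13 - 499/464 = 2334857/6032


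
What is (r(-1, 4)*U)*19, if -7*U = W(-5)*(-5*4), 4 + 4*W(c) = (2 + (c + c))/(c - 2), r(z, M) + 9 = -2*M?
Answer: 32300/49 ≈ 659.18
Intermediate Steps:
r(z, M) = -9 - 2*M
W(c) = -1 + (2 + 2*c)/(4*(-2 + c)) (W(c) = -1 + ((2 + (c + c))/(c - 2))/4 = -1 + ((2 + 2*c)/(-2 + c))/4 = -1 + (2 + 2*c)/(4*(-2 + c)))
U = -100/49 (U = -(5 - 1*(-5))/(2*(-2 - 5))*(-5*4)/7 = -(½)*(5 + 5)/(-7)*(-20)/7 = -(½)*(-⅐)*10*(-20)/7 = -(-5)*(-20)/49 = -⅐*100/7 = -100/49 ≈ -2.0408)
(r(-1, 4)*U)*19 = ((-9 - 2*4)*(-100/49))*19 = ((-9 - 8)*(-100/49))*19 = -17*(-100/49)*19 = (1700/49)*19 = 32300/49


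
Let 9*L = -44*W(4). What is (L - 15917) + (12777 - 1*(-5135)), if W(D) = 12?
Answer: 5809/3 ≈ 1936.3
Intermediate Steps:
L = -176/3 (L = (-44*12)/9 = (⅑)*(-528) = -176/3 ≈ -58.667)
(L - 15917) + (12777 - 1*(-5135)) = (-176/3 - 15917) + (12777 - 1*(-5135)) = -47927/3 + (12777 + 5135) = -47927/3 + 17912 = 5809/3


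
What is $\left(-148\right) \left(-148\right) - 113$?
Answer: $21791$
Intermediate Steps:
$\left(-148\right) \left(-148\right) - 113 = 21904 - 113 = 21791$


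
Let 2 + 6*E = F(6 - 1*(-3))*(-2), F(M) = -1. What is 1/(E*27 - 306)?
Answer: -1/306 ≈ -0.0032680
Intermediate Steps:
E = 0 (E = -1/3 + (-1*(-2))/6 = -1/3 + (1/6)*2 = -1/3 + 1/3 = 0)
1/(E*27 - 306) = 1/(0*27 - 306) = 1/(0 - 306) = 1/(-306) = -1/306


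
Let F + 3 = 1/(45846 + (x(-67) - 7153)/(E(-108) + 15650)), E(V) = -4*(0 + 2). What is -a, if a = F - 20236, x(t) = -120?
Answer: 14513707854659/717115859 ≈ 20239.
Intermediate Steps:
E(V) = -8 (E(V) = -4*2 = -8)
F = -2151331935/717115859 (F = -3 + 1/(45846 + (-120 - 7153)/(-8 + 15650)) = -3 + 1/(45846 - 7273/15642) = -3 + 1/(717115859/15642) = -3 + 15642/717115859 = -2151331935/717115859 ≈ -3.0000)
a = -14513707854659/717115859 (a = -2151331935/717115859 - 20236 = -14513707854659/717115859 ≈ -20239.)
-a = -1*(-14513707854659/717115859) = 14513707854659/717115859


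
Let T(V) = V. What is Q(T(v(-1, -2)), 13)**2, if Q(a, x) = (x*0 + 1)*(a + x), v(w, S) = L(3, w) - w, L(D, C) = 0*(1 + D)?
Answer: 196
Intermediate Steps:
L(D, C) = 0
v(w, S) = -w (v(w, S) = 0 - w = -w)
Q(a, x) = a + x (Q(a, x) = (0 + 1)*(a + x) = 1*(a + x) = a + x)
Q(T(v(-1, -2)), 13)**2 = (-1*(-1) + 13)**2 = (1 + 13)**2 = 14**2 = 196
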